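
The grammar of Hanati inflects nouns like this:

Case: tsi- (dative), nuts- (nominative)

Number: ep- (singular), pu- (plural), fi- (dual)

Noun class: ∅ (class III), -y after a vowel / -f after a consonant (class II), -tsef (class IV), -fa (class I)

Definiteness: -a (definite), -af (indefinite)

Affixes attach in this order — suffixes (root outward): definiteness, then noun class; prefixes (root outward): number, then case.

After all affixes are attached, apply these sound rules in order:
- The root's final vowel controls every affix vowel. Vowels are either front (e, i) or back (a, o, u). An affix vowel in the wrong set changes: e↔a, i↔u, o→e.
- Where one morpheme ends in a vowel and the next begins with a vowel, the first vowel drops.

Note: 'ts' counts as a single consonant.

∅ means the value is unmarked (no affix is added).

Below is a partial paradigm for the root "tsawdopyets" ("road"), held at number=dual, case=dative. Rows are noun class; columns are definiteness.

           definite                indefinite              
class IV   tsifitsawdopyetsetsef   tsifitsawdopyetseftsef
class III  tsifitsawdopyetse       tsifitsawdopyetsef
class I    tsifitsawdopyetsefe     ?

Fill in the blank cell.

tsifitsawdopyetseffe

Attach definiteness indefinite -af → tsawdopyetsaf.
Attach number dual fi- → fitsawdopyetsaf.
Attach noun class class I -fa → fitsawdopyetsaffa.
Attach case dative tsi- → tsifitsawdopyetsaffa.
Apply vowel harmony: tsifitsawdopyetsaffa → tsifitsawdopyetseffe.
Vowel deletion: no change.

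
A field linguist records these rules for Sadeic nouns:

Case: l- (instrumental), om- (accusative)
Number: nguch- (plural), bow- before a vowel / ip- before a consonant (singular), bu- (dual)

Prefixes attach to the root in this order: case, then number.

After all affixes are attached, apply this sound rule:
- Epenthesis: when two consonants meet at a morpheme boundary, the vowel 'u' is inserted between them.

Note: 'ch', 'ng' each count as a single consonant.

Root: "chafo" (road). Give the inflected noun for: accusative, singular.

Attach case accusative om- → omchafo.
Attach number singular bow- (before vowel 'o') → bowomchafo.
Apply epenthesis: bowomchafo → bowomuchafo.

bowomuchafo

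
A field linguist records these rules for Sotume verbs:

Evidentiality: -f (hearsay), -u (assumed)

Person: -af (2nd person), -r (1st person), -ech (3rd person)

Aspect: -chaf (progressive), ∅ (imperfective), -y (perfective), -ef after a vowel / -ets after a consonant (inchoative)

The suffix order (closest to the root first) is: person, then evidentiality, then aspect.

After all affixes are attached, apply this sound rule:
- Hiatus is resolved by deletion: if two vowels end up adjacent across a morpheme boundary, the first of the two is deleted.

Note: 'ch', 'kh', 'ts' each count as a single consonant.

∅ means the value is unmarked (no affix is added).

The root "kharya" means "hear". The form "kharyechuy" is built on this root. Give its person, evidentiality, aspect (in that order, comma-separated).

3rd person, assumed, perfective

Segment: kharya-ech-u-y.
person: -ech → 3rd person.
evidentiality: -u → assumed.
aspect: -y → perfective.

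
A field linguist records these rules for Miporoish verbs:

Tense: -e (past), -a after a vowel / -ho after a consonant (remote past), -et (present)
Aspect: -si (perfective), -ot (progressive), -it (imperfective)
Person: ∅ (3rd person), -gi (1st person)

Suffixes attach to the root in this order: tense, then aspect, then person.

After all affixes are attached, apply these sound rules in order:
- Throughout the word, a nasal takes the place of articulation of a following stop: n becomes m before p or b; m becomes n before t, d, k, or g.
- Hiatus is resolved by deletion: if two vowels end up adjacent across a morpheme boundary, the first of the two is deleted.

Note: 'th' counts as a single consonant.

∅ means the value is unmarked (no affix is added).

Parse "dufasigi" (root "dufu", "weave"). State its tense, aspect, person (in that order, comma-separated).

remote past, perfective, 1st person

Segment: dufu-a-si-gi.
tense: -a/ho → remote past.
aspect: -si → perfective.
person: -gi → 1st person.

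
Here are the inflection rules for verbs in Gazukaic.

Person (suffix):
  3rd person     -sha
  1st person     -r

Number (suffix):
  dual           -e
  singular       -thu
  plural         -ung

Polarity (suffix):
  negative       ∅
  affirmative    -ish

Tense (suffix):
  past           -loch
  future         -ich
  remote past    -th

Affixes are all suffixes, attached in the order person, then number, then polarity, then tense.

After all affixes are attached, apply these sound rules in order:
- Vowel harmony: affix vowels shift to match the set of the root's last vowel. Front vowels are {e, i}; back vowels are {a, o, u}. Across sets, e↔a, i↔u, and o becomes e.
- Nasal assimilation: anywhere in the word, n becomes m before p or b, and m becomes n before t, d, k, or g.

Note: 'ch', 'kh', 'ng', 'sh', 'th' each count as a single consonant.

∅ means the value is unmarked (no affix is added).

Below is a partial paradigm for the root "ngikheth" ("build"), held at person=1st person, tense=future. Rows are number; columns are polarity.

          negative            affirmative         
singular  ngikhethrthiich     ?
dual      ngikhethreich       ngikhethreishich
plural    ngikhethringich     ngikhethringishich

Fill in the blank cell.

Attach person 1st person -r → ngikhethr.
Attach number singular -thu → ngikhethrthu.
Attach polarity affirmative -ish → ngikhethrthuish.
Attach tense future -ich → ngikhethrthuishich.
Apply vowel harmony: ngikhethrthuishich → ngikhethrthiishich.
Nasal assimilation: no change.

ngikhethrthiishich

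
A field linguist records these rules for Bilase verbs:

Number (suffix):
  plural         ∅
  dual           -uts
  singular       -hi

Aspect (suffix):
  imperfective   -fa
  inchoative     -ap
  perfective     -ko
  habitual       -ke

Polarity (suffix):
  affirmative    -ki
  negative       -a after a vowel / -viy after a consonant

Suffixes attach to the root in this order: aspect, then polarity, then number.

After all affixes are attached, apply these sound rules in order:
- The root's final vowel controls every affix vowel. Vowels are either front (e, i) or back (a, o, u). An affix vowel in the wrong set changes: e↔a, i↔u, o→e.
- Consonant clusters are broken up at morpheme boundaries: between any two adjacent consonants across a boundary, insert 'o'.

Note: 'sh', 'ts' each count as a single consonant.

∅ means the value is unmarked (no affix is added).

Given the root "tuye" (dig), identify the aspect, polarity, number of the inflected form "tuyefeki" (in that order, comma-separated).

Segment: tuye-fa-ki.
aspect: -fa → imperfective.
polarity: -ki → affirmative.
number: ∅ → plural.

imperfective, affirmative, plural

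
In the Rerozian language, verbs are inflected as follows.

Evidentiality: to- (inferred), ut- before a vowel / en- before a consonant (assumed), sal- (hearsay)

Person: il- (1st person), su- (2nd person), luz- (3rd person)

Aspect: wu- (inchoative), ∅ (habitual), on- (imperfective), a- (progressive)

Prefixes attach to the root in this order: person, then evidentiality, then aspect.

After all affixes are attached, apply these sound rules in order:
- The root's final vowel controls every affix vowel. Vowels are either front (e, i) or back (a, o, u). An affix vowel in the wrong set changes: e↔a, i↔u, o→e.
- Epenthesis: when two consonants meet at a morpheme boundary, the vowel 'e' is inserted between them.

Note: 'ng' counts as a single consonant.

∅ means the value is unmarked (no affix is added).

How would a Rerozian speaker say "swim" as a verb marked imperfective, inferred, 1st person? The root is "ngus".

onetoulengus

Attach person 1st person il- → ilngus.
Attach evidentiality inferred to- → toilngus.
Attach aspect imperfective on- → ontoilngus.
Apply vowel harmony: ontoilngus → ontoulngus.
Apply epenthesis: ontoulngus → onetoulengus.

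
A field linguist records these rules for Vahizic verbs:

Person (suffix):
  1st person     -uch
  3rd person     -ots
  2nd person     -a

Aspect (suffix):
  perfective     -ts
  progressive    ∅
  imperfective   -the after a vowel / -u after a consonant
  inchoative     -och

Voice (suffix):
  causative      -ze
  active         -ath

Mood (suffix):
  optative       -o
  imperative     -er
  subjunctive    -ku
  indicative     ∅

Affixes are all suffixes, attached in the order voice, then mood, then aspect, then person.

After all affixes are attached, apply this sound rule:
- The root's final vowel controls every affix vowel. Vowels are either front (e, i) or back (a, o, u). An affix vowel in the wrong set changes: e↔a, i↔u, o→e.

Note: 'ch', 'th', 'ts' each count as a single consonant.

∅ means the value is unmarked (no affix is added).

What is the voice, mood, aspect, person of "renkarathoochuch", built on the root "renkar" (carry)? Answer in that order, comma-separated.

active, optative, inchoative, 1st person

Segment: renkar-ath-o-och-uch.
voice: -ath → active.
mood: -o → optative.
aspect: -och → inchoative.
person: -uch → 1st person.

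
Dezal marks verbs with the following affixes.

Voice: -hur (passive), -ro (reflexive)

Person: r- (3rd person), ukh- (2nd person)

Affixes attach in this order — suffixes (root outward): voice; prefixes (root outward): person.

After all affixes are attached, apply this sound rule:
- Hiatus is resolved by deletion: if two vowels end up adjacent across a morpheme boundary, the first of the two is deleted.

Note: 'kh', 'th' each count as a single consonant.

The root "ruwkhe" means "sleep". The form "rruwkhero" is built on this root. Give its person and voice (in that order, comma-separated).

3rd person, reflexive

Segment: r-ruwkhe-ro.
person: r- → 3rd person.
voice: -ro → reflexive.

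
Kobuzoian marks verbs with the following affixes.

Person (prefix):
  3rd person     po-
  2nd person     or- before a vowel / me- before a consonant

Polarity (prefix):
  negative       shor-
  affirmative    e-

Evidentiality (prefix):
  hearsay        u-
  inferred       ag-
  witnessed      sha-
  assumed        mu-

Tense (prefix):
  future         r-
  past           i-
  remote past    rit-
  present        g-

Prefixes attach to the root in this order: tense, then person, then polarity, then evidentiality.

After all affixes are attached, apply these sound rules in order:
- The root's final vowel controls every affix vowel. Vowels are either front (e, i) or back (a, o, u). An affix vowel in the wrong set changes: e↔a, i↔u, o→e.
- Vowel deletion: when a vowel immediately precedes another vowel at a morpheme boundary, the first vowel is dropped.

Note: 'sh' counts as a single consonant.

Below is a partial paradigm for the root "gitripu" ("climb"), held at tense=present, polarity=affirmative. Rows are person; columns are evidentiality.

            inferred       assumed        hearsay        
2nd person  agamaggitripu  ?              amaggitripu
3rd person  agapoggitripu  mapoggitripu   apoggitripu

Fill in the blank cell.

Attach tense present g- → ggitripu.
Attach person 2nd person me- (before consonant 'g') → meggitripu.
Attach polarity affirmative e- → emeggitripu.
Attach evidentiality assumed mu- → muemeggitripu.
Apply vowel harmony: muemeggitripu → muamaggitripu.
Apply vowel deletion: muamaggitripu → mamaggitripu.

mamaggitripu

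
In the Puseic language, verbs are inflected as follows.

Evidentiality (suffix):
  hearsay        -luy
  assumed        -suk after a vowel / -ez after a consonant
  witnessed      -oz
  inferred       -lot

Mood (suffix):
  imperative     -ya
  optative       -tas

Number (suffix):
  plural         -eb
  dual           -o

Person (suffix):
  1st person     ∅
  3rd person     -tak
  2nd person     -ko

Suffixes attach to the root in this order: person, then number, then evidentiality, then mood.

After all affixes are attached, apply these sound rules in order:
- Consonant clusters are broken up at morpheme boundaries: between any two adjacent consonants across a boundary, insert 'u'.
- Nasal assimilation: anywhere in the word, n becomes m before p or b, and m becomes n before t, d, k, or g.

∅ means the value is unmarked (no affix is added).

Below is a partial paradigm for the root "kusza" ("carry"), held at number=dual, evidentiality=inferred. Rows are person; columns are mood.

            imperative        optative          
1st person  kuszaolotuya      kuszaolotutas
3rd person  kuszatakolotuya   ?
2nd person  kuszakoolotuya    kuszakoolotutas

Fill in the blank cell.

Attach person 3rd person -tak → kuszatak.
Attach number dual -o → kuszatako.
Attach evidentiality inferred -lot → kuszatakolot.
Attach mood optative -tas → kuszatakolottas.
Apply epenthesis: kuszatakolottas → kuszatakolotutas.
Nasal assimilation: no change.

kuszatakolotutas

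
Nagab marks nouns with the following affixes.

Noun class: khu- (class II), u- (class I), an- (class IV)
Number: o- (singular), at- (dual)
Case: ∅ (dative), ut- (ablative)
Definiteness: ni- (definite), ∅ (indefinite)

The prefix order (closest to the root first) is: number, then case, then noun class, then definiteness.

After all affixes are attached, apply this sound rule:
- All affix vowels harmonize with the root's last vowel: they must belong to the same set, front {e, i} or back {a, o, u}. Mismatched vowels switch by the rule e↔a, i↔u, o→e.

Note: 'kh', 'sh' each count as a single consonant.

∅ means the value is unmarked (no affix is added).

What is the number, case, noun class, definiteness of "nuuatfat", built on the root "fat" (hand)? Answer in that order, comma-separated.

dual, dative, class I, definite

Segment: ni-u-at-fat.
number: at- → dual.
case: ∅ → dative.
noun class: u- → class I.
definiteness: ni- → definite.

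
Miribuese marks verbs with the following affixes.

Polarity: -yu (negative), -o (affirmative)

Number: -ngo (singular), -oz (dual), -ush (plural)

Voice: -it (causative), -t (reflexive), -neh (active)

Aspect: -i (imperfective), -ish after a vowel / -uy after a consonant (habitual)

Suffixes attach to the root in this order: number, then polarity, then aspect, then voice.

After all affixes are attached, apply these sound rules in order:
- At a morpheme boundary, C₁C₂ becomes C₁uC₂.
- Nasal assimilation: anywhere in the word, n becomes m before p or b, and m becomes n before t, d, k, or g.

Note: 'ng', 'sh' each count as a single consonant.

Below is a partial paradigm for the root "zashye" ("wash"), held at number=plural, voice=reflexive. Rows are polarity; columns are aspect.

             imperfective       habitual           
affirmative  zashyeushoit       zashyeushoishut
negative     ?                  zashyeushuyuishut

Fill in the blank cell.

zashyeushuyuit

Attach number plural -ush → zashyeush.
Attach polarity negative -yu → zashyeushyu.
Attach aspect imperfective -i → zashyeushyui.
Attach voice reflexive -t → zashyeushyuit.
Apply epenthesis: zashyeushyuit → zashyeushuyuit.
Nasal assimilation: no change.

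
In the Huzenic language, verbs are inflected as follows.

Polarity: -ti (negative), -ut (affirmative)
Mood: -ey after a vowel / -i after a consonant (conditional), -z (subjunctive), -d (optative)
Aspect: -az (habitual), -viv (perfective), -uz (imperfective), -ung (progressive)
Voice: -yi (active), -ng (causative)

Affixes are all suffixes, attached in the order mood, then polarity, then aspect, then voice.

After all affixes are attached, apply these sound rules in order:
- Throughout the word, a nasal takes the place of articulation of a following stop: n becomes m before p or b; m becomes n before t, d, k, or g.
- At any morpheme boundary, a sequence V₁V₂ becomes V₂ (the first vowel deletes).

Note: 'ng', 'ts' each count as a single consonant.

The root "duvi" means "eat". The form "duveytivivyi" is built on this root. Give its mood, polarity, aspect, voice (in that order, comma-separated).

Segment: duvi-ey-ti-viv-yi.
mood: -ey/i → conditional.
polarity: -ti → negative.
aspect: -viv → perfective.
voice: -yi → active.

conditional, negative, perfective, active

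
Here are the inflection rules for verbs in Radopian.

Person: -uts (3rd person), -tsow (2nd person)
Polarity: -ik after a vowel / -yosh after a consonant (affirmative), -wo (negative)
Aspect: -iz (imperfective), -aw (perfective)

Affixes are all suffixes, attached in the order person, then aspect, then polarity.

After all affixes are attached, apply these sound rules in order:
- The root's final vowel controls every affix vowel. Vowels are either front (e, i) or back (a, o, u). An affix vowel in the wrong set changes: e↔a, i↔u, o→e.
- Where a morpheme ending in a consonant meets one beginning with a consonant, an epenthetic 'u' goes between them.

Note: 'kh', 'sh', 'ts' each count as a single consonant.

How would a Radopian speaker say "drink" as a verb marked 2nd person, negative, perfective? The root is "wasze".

waszetsewewuwe

Attach person 2nd person -tsow → waszetsow.
Attach aspect perfective -aw → waszetsowaw.
Attach polarity negative -wo → waszetsowawwo.
Apply vowel harmony: waszetsowawwo → waszetsewewwe.
Apply epenthesis: waszetsewewwe → waszetsewewuwe.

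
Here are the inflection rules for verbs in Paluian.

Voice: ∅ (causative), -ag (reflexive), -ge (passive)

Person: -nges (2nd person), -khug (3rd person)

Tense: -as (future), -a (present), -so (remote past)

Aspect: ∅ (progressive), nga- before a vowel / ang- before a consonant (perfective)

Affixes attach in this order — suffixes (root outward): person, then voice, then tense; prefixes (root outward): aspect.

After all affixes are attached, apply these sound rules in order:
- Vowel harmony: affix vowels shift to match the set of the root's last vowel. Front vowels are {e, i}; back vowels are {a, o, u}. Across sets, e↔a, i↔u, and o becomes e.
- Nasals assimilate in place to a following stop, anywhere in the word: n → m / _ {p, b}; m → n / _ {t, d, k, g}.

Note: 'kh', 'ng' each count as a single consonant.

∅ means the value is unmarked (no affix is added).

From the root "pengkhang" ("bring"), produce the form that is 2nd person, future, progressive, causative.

pengkhangngasas

aspect = progressive: zero marking, form stays pengkhang.
Attach person 2nd person -nges → pengkhangnges.
voice = causative: zero marking, form stays pengkhangnges.
Attach tense future -as → pengkhangngesas.
Apply vowel harmony: pengkhangngesas → pengkhangngasas.
Nasal assimilation: no change.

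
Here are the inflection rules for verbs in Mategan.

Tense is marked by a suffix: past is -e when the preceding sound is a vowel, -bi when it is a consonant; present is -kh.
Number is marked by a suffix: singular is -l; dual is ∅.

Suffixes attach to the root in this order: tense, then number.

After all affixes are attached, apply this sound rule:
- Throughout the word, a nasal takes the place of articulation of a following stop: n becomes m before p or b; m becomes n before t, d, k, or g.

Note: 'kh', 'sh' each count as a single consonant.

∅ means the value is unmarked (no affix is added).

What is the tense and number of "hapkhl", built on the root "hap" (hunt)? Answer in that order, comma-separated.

present, singular

Segment: hap-kh-l.
tense: -kh → present.
number: -l → singular.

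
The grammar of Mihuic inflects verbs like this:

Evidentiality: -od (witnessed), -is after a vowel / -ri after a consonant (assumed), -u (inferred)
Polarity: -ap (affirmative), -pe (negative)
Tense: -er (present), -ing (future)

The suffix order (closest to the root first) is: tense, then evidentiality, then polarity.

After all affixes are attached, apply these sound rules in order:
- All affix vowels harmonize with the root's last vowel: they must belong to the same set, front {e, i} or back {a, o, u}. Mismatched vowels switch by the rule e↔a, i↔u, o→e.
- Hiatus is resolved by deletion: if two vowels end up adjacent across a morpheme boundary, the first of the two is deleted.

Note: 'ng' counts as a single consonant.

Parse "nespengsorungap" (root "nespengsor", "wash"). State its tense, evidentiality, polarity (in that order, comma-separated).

future, inferred, affirmative

Segment: nespengsor-ing-u-ap.
tense: -ing → future.
evidentiality: -u → inferred.
polarity: -ap → affirmative.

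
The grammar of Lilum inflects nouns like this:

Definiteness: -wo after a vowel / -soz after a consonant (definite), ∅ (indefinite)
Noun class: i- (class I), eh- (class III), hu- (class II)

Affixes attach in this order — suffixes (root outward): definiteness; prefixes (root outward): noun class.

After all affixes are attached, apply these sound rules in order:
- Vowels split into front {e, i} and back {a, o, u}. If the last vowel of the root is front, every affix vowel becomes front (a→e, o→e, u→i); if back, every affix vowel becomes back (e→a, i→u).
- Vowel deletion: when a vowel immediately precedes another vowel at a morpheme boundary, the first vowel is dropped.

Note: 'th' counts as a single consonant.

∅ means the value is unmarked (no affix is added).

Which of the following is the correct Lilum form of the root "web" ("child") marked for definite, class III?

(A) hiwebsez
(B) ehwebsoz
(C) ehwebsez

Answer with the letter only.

Attach noun class class III eh- → ehweb.
Attach definiteness definite -soz (after consonant 'b') → ehwebsoz.
Apply vowel harmony: ehwebsoz → ehwebsez.
Vowel deletion: no change.
So the correct form is ehwebsez, option (C).
(B) ehwebsoz is wrong: it fails to apply the sound rule(s).
(A) hiwebsez is wrong: it uses class II instead of class III for noun class.

C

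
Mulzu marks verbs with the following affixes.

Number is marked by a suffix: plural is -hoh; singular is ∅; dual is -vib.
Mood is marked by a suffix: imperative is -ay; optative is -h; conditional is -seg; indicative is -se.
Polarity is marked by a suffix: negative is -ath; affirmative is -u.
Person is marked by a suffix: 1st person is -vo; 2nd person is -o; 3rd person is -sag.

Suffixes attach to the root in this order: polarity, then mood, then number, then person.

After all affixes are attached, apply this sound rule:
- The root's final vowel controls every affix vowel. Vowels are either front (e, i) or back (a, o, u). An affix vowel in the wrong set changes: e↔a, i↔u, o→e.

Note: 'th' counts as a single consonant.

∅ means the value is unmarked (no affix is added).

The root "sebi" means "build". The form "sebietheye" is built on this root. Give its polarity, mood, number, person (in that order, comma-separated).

Segment: sebi-ath-ay-o.
polarity: -ath → negative.
mood: -ay → imperative.
number: ∅ → singular.
person: -o → 2nd person.

negative, imperative, singular, 2nd person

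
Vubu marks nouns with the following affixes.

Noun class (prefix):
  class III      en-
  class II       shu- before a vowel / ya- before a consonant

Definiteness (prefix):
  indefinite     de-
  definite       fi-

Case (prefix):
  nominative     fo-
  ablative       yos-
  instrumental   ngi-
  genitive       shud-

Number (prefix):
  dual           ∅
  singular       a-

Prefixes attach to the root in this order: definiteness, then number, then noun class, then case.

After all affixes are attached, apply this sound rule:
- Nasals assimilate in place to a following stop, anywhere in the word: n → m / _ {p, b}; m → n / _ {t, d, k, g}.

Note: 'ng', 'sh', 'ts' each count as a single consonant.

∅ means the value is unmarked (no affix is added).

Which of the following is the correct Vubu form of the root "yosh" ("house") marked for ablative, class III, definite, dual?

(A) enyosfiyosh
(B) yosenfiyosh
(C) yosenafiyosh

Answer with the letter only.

Attach definiteness definite fi- → fiyosh.
number = dual: zero marking, form stays fiyosh.
Attach noun class class III en- → enfiyosh.
Attach case ablative yos- → yosenfiyosh.
Nasal assimilation: no change.
So the correct form is yosenfiyosh, option (B).
(C) yosenafiyosh is wrong: it uses singular instead of dual for number.
(A) enyosfiyosh is wrong: it has the affixes in the wrong order.

B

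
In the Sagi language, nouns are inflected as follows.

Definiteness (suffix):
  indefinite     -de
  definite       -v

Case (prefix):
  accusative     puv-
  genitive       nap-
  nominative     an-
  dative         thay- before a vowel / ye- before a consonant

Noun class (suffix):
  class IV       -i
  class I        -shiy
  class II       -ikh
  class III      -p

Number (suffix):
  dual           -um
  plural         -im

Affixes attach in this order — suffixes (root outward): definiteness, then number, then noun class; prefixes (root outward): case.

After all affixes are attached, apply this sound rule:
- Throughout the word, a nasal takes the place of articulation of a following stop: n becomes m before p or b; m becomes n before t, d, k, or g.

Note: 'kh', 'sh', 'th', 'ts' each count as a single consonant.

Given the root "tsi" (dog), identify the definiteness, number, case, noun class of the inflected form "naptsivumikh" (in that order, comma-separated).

definite, dual, genitive, class II

Segment: nap-tsi-v-um-ikh.
definiteness: -v → definite.
number: -um → dual.
case: nap- → genitive.
noun class: -ikh → class II.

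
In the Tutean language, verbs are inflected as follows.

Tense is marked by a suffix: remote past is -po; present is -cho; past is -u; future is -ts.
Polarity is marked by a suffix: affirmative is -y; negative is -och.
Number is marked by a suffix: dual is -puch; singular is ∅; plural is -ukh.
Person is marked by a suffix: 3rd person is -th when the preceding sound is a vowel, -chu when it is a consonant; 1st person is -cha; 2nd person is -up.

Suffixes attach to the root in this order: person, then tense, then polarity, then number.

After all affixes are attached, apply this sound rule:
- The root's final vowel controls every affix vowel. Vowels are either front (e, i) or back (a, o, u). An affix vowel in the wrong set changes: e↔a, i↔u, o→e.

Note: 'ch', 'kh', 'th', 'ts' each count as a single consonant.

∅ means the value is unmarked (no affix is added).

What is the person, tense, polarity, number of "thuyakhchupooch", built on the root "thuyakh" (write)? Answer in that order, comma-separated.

Segment: thuyakh-chu-po-och.
person: -th/chu → 3rd person.
tense: -po → remote past.
polarity: -och → negative.
number: ∅ → singular.

3rd person, remote past, negative, singular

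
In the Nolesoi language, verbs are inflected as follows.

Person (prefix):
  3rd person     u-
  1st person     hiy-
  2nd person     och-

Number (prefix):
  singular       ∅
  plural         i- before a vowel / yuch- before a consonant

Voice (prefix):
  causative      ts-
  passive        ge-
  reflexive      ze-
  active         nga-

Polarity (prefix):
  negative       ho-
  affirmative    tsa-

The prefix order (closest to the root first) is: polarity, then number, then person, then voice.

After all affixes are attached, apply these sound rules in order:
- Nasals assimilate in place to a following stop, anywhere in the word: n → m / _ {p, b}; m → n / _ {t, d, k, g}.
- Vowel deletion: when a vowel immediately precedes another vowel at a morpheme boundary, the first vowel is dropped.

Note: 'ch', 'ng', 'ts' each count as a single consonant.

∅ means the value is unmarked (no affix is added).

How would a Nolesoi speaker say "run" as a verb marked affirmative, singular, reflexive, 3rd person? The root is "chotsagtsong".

Attach polarity affirmative tsa- → tsachotsagtsong.
number = singular: zero marking, form stays tsachotsagtsong.
Attach person 3rd person u- → utsachotsagtsong.
Attach voice reflexive ze- → zeutsachotsagtsong.
Nasal assimilation: no change.
Apply vowel deletion: zeutsachotsagtsong → zutsachotsagtsong.

zutsachotsagtsong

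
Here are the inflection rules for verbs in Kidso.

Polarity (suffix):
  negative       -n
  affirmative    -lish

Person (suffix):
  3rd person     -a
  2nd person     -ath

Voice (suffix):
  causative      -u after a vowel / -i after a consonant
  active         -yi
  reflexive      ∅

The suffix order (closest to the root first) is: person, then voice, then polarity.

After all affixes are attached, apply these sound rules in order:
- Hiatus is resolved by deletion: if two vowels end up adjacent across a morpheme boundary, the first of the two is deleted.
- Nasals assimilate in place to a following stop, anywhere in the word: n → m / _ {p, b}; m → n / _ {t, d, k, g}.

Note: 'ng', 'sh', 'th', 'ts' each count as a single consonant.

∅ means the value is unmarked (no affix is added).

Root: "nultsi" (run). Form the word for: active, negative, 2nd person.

Attach person 2nd person -ath → nultsiath.
Attach voice active -yi → nultsiathyi.
Attach polarity negative -n → nultsiathyin.
Apply vowel deletion: nultsiathyin → nultsathyin.
Nasal assimilation: no change.

nultsathyin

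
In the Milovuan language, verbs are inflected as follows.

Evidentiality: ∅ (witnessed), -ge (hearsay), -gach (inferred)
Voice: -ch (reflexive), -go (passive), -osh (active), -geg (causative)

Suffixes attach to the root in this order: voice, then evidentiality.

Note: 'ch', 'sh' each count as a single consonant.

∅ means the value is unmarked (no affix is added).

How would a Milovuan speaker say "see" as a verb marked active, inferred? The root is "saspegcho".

Attach voice active -osh → saspegchoosh.
Attach evidentiality inferred -gach → saspegchooshgach.

saspegchooshgach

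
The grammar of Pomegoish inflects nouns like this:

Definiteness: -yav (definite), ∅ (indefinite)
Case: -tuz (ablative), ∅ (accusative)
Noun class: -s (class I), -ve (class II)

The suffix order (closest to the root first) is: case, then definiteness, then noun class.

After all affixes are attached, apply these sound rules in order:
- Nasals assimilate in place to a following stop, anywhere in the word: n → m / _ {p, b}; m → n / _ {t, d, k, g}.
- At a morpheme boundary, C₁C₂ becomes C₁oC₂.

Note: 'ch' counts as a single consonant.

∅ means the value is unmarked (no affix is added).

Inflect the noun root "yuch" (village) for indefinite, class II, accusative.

case = accusative: zero marking, form stays yuch.
definiteness = indefinite: zero marking, form stays yuch.
Attach noun class class II -ve → yuchve.
Nasal assimilation: no change.
Apply epenthesis: yuchve → yuchove.

yuchove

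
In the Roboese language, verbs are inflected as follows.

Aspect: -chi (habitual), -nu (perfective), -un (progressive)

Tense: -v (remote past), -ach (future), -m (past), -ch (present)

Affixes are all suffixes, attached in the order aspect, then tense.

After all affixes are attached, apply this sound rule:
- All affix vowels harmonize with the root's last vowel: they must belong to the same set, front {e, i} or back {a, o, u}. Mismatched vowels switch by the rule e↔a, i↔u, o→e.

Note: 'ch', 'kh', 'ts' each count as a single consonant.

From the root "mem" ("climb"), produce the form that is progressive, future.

Attach aspect progressive -un → memun.
Attach tense future -ach → memunach.
Apply vowel harmony: memunach → meminech.

meminech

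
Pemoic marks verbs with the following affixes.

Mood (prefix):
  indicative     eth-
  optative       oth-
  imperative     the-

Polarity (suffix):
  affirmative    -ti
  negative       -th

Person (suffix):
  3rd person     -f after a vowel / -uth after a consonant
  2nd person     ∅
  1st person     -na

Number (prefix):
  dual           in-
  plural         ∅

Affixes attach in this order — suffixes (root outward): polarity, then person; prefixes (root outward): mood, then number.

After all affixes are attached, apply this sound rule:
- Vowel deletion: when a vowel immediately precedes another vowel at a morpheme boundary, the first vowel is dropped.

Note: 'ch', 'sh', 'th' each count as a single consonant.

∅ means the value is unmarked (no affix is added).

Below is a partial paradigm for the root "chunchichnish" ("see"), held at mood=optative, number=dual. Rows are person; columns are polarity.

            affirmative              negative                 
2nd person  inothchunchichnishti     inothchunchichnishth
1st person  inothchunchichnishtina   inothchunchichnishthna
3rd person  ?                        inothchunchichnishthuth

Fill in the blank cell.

Attach mood optative oth- → othchunchichnish.
Attach polarity affirmative -ti → othchunchichnishti.
Attach person 3rd person -f (after vowel 'i') → othchunchichnishtif.
Attach number dual in- → inothchunchichnishtif.
Vowel deletion: no change.

inothchunchichnishtif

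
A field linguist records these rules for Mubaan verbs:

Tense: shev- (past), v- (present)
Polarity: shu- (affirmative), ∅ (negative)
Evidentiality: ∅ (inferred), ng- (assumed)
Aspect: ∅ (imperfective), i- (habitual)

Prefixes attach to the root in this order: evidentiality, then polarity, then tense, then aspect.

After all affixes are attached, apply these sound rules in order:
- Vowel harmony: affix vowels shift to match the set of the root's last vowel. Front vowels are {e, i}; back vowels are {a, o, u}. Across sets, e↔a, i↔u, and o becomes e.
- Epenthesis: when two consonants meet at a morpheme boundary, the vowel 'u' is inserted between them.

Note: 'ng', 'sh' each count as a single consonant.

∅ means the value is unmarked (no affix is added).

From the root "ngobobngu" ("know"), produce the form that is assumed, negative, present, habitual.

uvungungobobngu

Attach evidentiality assumed ng- → ngngobobngu.
polarity = negative: zero marking, form stays ngngobobngu.
Attach tense present v- → vngngobobngu.
Attach aspect habitual i- → ivngngobobngu.
Apply vowel harmony: ivngngobobngu → uvngngobobngu.
Apply epenthesis: uvngngobobngu → uvungungobobngu.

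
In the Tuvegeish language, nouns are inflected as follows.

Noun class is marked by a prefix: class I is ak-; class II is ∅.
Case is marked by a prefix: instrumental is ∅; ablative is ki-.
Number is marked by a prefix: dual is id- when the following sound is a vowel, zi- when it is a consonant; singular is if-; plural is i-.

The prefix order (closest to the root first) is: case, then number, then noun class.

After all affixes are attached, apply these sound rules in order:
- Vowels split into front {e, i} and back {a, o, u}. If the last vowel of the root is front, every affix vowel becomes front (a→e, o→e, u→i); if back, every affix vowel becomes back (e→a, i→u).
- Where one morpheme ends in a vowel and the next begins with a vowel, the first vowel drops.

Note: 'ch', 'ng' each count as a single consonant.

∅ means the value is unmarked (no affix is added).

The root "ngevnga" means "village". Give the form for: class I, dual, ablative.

Attach case ablative ki- → kingevnga.
Attach number dual zi- (before consonant 'k') → zikingevnga.
Attach noun class class I ak- → akzikingevnga.
Apply vowel harmony: akzikingevnga → akzukungevnga.
Vowel deletion: no change.

akzukungevnga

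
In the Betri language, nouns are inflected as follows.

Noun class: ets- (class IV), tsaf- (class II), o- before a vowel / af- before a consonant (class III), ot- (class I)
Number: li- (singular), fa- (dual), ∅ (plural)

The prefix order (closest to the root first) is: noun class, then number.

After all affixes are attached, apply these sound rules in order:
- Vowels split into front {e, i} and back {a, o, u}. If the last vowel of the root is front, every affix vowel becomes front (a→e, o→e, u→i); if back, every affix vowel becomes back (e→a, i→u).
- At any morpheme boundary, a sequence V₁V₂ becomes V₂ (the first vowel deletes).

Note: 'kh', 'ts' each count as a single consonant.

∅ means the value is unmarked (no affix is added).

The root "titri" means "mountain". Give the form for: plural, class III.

eftitri

Attach noun class class III af- (before consonant 't') → aftitri.
number = plural: zero marking, form stays aftitri.
Apply vowel harmony: aftitri → eftitri.
Vowel deletion: no change.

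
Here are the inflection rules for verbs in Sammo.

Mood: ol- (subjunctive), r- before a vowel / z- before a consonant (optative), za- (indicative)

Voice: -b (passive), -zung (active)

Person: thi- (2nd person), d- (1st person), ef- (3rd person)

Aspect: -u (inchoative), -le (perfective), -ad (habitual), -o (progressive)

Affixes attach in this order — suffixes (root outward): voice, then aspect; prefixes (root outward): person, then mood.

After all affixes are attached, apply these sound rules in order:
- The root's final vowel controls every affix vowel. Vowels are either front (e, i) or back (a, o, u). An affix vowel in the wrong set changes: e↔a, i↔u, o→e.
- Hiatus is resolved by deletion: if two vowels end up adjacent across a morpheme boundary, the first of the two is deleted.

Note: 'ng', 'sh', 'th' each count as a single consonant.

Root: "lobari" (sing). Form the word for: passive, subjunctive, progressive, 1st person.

Attach person 1st person d- → dlobari.
Attach voice passive -b → dlobarib.
Attach aspect progressive -o → dlobaribo.
Attach mood subjunctive ol- → oldlobaribo.
Apply vowel harmony: oldlobaribo → eldlobaribe.
Vowel deletion: no change.

eldlobaribe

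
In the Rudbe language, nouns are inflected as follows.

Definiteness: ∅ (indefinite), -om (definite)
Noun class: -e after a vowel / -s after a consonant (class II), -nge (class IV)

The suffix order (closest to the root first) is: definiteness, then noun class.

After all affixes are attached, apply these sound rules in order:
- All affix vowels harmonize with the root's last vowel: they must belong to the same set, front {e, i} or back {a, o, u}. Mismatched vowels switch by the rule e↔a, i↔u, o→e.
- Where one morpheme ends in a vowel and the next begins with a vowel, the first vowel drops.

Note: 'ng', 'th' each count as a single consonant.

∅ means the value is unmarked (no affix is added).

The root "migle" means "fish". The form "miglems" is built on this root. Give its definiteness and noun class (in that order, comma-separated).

definite, class II

Segment: migle-om-s.
definiteness: -om → definite.
noun class: -e/s → class II.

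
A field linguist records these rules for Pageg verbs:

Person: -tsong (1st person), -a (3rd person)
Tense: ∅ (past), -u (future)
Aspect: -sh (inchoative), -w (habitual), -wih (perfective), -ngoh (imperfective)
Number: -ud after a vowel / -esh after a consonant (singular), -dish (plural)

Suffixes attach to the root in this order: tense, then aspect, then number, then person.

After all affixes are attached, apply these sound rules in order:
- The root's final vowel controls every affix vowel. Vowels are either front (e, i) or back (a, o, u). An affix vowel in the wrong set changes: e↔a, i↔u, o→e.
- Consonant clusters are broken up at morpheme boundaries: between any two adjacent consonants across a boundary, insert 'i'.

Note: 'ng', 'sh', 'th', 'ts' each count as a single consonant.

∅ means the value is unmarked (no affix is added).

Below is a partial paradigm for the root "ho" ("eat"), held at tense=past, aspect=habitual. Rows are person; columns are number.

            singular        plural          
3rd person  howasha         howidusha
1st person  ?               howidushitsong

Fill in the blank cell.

howashitsong

tense = past: zero marking, form stays ho.
Attach aspect habitual -w → how.
Attach number singular -esh (after consonant 'w') → howesh.
Attach person 1st person -tsong → howeshtsong.
Apply vowel harmony: howeshtsong → howashtsong.
Apply epenthesis: howashtsong → howashitsong.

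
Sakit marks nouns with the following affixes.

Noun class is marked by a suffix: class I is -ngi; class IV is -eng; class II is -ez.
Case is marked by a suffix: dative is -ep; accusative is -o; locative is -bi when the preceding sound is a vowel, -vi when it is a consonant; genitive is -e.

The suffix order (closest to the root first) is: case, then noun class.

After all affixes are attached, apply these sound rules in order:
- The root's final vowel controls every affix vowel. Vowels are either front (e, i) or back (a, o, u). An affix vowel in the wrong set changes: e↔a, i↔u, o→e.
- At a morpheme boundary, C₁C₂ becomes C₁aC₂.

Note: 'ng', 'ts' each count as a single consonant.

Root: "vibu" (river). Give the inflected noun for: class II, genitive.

Attach case genitive -e → vibue.
Attach noun class class II -ez → vibueez.
Apply vowel harmony: vibueez → vibuaaz.
Epenthesis: no change.

vibuaaz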